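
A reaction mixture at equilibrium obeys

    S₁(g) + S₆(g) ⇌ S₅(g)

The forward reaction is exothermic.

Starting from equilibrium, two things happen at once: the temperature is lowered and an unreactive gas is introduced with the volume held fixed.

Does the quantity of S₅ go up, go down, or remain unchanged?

The forward reaction is exothermic. Lowering T favours the exothermic direction — shift to the right.
At constant volume, adding an inert gas leaves every reacting species' partial pressure unchanged, so Q is unchanged — no shift from this change.
The net shift is to the right. S₅ is a product, so its amount increases.

increases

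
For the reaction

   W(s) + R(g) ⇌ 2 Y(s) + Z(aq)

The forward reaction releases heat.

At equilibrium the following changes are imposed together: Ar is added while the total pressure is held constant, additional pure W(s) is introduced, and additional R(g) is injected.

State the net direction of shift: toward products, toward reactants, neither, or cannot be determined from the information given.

cannot be determined

Adding inert gas at constant total pressure expands the volume and lowers every reacting partial pressure. With Δn_gas = 0 − 1 = -1, Q moves away from K toward the side with fewer gas moles, so the system shifts toward the side with more gas moles — to the left.
W is a pure solid; its activity is 1 regardless of amount, so Q is unaffected — no shift from this change.
Adding R (g), a reactant, drives the reaction to the right.
The individual effects push in opposite directions; without quantitative information the net direction cannot be determined.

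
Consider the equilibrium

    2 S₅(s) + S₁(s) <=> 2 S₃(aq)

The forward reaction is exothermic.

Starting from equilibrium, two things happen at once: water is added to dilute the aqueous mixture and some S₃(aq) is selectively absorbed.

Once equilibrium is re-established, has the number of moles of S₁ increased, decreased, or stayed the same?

decreases

Dilution lowers every aqueous concentration by the same factor. Δn_aq = 2 − 0 = +2, so the system shifts toward the side with more dissolved moles — to the right.
Removing S₃ (aq), a product, drives the reaction to the right.
The net shift is to the right. S₁ is a reactant, so its amount decreases.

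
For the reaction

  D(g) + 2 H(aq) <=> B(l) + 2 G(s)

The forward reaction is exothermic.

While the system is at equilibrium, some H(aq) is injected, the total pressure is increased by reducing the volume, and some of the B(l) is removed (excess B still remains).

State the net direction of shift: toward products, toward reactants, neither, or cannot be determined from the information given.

right

Adding H (aq), a reactant, drives the reaction to the right.
Gas moles: reactants 1, products 0 (Δn_gas = -1). Compression shifts the system toward the side with fewer moles of gas — to the right.
B is a pure liquid; its activity is 1 regardless of amount, so Q is unaffected — no shift from this change.
Only the nonzero effect(s) matter; the net shift is to the right.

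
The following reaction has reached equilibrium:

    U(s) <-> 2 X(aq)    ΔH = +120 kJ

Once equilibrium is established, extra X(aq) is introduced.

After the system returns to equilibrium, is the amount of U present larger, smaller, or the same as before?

Adding X (aq), a product, drives the reaction to the left.
The net shift is to the left. U is a reactant, so its amount increases.

increases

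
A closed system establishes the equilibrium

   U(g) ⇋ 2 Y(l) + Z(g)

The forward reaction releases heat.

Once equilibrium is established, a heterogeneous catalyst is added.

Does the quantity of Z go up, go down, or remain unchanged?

A catalyst speeds both forward and reverse rates equally; it changes neither Q nor K — no shift from this change.
No net shift occurs, so the amount of Z is unchanged.

unchanged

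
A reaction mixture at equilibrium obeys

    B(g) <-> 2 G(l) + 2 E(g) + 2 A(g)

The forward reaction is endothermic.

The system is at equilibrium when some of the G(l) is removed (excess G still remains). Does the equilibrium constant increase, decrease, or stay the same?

unchanged

The equilibrium constant depends only on temperature. This perturbation changes neither the position of equilibrium nor K.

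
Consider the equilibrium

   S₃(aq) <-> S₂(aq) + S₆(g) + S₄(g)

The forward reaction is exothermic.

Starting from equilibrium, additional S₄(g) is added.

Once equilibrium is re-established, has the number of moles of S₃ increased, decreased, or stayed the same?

Adding S₄ (g), a product, drives the reaction to the left.
The net shift is to the left. S₃ is a reactant, so its amount increases.

increases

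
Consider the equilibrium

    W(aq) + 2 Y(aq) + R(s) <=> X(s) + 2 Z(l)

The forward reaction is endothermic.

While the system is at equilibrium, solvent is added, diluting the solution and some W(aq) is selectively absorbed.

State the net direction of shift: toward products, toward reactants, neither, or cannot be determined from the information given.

left

Dilution lowers every aqueous concentration by the same factor. Δn_aq = 0 − 3 = -3, so the system shifts toward the side with more dissolved moles — to the left.
Removing W (aq), a reactant, drives the reaction to the left.
All effects act in the same direction — net shift to the left.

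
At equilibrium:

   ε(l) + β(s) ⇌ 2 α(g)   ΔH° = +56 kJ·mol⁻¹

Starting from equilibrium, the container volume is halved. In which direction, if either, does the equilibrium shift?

left

Gas moles: reactants 0, products 2 (Δn_gas = +2). Compression shifts the system toward the side with fewer moles of gas — to the left.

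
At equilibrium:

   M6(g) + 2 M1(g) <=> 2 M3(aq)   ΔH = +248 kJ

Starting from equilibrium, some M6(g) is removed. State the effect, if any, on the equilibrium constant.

unchanged

The equilibrium constant depends only on temperature. This perturbation may move the position of equilibrium, but since T is unchanged, K itself is unchanged.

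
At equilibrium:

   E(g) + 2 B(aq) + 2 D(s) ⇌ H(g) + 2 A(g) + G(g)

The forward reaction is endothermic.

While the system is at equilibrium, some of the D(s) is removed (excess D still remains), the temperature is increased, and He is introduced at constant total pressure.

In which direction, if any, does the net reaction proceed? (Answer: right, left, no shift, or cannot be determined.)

right

D is a pure solid; its activity is 1 regardless of amount, so Q is unaffected — no shift from this change.
The forward reaction is endothermic. Raising T favours the endothermic direction — shift to the right.
Adding inert gas at constant total pressure expands the volume and lowers every reacting partial pressure. With Δn_gas = 4 − 1 = +3, Q moves away from K toward the side with fewer gas moles, so the system shifts toward the side with more gas moles — to the right.
Only the nonzero effect(s) matter; the net shift is to the right.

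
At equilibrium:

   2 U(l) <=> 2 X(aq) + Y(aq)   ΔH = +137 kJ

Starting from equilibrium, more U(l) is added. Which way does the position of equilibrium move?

U is a pure liquid; its activity is 1 regardless of amount, so Q is unaffected — no shift from this change.

no shift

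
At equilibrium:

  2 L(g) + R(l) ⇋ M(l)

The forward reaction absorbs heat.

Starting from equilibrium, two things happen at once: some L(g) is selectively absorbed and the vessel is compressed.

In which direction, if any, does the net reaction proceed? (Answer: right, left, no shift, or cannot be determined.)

Removing L (g), a reactant, drives the reaction to the left.
Gas moles: reactants 2, products 0 (Δn_gas = -2). Compression shifts the system toward the side with fewer moles of gas — to the right.
The individual effects push in opposite directions; without quantitative information the net direction cannot be determined.

cannot be determined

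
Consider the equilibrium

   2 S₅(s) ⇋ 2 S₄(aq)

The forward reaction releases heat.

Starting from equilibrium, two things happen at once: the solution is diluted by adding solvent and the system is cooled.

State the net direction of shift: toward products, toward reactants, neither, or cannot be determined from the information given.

right

Dilution lowers every aqueous concentration by the same factor. Δn_aq = 2 − 0 = +2, so the system shifts toward the side with more dissolved moles — to the right.
The forward reaction is exothermic. Lowering T favours the exothermic direction — shift to the right.
All effects act in the same direction — net shift to the right.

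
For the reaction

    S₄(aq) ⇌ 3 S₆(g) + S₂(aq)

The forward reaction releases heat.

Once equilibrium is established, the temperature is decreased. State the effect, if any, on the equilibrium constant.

increases

K depends on temperature via the van 't Hoff relation. The forward reaction is exothermic, so lowering T increases K.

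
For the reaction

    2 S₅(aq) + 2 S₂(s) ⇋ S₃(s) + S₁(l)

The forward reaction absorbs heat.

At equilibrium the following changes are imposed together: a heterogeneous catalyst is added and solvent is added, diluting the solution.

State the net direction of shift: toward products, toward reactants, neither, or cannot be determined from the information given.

A catalyst speeds both forward and reverse rates equally; it changes neither Q nor K — no shift from this change.
Dilution lowers every aqueous concentration by the same factor. Δn_aq = 0 − 2 = -2, so the system shifts toward the side with more dissolved moles — to the left.
Only the nonzero effect(s) matter; the net shift is to the left.

left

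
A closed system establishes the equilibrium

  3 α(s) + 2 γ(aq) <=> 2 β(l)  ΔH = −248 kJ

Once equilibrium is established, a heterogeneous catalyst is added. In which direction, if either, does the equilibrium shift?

A catalyst speeds both forward and reverse rates equally; it changes neither Q nor K — no shift from this change.

no shift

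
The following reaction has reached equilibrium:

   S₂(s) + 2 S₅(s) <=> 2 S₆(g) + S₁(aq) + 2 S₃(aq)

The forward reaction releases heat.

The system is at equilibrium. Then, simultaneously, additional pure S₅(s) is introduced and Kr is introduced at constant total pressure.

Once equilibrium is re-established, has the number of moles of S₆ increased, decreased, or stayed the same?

S₅ is a pure solid; its activity is 1 regardless of amount, so Q is unaffected — no shift from this change.
Adding inert gas at constant total pressure expands the volume and lowers every reacting partial pressure. With Δn_gas = 2 − 0 = +2, Q moves away from K toward the side with fewer gas moles, so the system shifts toward the side with more gas moles — to the right.
The net shift is to the right. S₆ is a product, so its amount increases.

increases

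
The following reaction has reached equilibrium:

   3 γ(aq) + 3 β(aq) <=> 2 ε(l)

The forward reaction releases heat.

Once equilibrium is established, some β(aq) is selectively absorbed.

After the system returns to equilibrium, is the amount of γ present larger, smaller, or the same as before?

increases

Removing β (aq), a reactant, drives the reaction to the left.
The net shift is to the left. γ is a reactant, so its amount increases.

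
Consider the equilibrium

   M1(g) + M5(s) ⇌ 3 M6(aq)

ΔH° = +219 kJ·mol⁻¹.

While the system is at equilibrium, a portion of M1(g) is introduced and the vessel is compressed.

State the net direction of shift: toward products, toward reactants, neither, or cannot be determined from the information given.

right

Adding M1 (g), a reactant, drives the reaction to the right.
Gas moles: reactants 1, products 0 (Δn_gas = -1). Compression shifts the system toward the side with fewer moles of gas — to the right.
All effects act in the same direction — net shift to the right.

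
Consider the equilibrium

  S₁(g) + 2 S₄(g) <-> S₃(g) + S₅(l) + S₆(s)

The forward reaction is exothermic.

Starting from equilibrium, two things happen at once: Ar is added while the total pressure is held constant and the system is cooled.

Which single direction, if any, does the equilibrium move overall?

cannot be determined

Adding inert gas at constant total pressure expands the volume and lowers every reacting partial pressure. With Δn_gas = 1 − 3 = -2, Q moves away from K toward the side with fewer gas moles, so the system shifts toward the side with more gas moles — to the left.
The forward reaction is exothermic. Lowering T favours the exothermic direction — shift to the right.
The individual effects push in opposite directions; without quantitative information the net direction cannot be determined.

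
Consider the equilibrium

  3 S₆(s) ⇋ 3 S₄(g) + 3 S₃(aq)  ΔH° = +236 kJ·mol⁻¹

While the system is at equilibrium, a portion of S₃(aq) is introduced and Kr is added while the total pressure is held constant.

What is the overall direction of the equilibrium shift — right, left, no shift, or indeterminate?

Adding S₃ (aq), a product, drives the reaction to the left.
Adding inert gas at constant total pressure expands the volume and lowers every reacting partial pressure. With Δn_gas = 3 − 0 = +3, Q moves away from K toward the side with fewer gas moles, so the system shifts toward the side with more gas moles — to the right.
The individual effects push in opposite directions; without quantitative information the net direction cannot be determined.

cannot be determined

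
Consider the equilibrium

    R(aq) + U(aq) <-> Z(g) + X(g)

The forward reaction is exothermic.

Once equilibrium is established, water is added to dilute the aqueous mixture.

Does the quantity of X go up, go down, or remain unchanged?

decreases

Dilution lowers every aqueous concentration by the same factor. Δn_aq = 0 − 2 = -2, so the system shifts toward the side with more dissolved moles — to the left.
The net shift is to the left. X is a product, so its amount decreases.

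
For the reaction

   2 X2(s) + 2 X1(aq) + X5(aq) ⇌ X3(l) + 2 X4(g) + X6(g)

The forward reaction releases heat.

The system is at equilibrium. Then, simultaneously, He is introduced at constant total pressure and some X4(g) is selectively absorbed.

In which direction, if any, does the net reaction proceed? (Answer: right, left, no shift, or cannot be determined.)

right

Adding inert gas at constant total pressure expands the volume and lowers every reacting partial pressure. With Δn_gas = 3 − 0 = +3, Q moves away from K toward the side with fewer gas moles, so the system shifts toward the side with more gas moles — to the right.
Removing X4 (g), a product, drives the reaction to the right.
All effects act in the same direction — net shift to the right.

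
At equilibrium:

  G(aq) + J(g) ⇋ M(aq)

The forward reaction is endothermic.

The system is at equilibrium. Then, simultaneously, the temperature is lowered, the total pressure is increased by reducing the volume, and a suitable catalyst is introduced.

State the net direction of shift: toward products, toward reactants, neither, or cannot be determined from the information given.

cannot be determined

The forward reaction is endothermic. Lowering T favours the exothermic direction — shift to the left.
Gas moles: reactants 1, products 0 (Δn_gas = -1). Compression shifts the system toward the side with fewer moles of gas — to the right.
A catalyst speeds both forward and reverse rates equally; it changes neither Q nor K — no shift from this change.
The individual effects push in opposite directions; without quantitative information the net direction cannot be determined.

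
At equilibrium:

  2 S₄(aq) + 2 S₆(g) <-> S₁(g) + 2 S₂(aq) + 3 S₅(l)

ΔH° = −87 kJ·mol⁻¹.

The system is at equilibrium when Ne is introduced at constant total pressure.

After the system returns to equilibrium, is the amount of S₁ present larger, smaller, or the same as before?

decreases

Adding inert gas at constant total pressure expands the volume and lowers every reacting partial pressure. With Δn_gas = 1 − 2 = -1, Q moves away from K toward the side with fewer gas moles, so the system shifts toward the side with more gas moles — to the left.
The net shift is to the left. S₁ is a product, so its amount decreases.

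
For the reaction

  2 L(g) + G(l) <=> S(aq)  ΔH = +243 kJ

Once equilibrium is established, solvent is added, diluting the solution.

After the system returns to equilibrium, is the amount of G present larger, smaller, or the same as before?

Dilution lowers every aqueous concentration by the same factor. Δn_aq = 1 − 0 = +1, so the system shifts toward the side with more dissolved moles — to the right.
The net shift is to the right. G is a reactant, so its amount decreases.

decreases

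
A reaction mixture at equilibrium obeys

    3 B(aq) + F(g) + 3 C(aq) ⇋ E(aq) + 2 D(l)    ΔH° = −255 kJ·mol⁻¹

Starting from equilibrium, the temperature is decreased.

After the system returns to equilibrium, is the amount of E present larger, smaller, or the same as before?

increases

The forward reaction is exothermic. Lowering T favours the exothermic direction — shift to the right.
The net shift is to the right. E is a product, so its amount increases.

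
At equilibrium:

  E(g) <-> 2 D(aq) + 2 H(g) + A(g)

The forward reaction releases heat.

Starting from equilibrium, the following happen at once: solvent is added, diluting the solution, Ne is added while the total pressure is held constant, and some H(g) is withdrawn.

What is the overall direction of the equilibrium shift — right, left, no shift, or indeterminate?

Dilution lowers every aqueous concentration by the same factor. Δn_aq = 2 − 0 = +2, so the system shifts toward the side with more dissolved moles — to the right.
Adding inert gas at constant total pressure expands the volume and lowers every reacting partial pressure. With Δn_gas = 3 − 1 = +2, Q moves away from K toward the side with fewer gas moles, so the system shifts toward the side with more gas moles — to the right.
Removing H (g), a product, drives the reaction to the right.
All effects act in the same direction — net shift to the right.

right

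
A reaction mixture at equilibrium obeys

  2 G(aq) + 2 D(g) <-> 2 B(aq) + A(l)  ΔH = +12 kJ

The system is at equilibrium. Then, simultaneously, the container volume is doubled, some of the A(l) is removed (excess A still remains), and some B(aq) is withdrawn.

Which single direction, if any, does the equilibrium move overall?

Gas moles: reactants 2, products 0 (Δn_gas = -2). Expansion shifts the system toward the side with more moles of gas — to the left.
A is a pure liquid; its activity is 1 regardless of amount, so Q is unaffected — no shift from this change.
Removing B (aq), a product, drives the reaction to the right.
The individual effects push in opposite directions; without quantitative information the net direction cannot be determined.

cannot be determined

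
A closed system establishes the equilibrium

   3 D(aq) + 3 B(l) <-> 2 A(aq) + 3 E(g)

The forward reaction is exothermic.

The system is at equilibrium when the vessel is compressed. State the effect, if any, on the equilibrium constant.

unchanged

The equilibrium constant depends only on temperature. This perturbation may move the position of equilibrium, but since T is unchanged, K itself is unchanged.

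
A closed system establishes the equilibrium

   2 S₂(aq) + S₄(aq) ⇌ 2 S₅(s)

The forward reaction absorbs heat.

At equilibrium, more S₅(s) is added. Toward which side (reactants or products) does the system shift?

S₅ is a pure solid; its activity is 1 regardless of amount, so Q is unaffected — no shift from this change.

no shift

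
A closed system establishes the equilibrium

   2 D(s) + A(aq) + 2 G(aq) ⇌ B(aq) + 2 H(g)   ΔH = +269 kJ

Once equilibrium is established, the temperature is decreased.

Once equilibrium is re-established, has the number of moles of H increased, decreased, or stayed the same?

decreases

The forward reaction is endothermic. Lowering T favours the exothermic direction — shift to the left.
The net shift is to the left. H is a product, so its amount decreases.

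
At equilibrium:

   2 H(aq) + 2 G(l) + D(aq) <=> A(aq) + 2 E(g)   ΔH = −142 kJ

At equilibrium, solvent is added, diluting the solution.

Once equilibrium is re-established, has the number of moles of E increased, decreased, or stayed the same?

decreases

Dilution lowers every aqueous concentration by the same factor. Δn_aq = 1 − 3 = -2, so the system shifts toward the side with more dissolved moles — to the left.
The net shift is to the left. E is a product, so its amount decreases.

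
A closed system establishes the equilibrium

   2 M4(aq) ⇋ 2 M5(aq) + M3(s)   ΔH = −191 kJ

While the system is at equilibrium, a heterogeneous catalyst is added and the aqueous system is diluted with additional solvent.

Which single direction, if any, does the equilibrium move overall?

A catalyst speeds both forward and reverse rates equally; it changes neither Q nor K — no shift from this change.
Dilution scales every aqueous concentration by the same factor. Δn_aq = 2 − 2 = 0, so Q is unchanged — no shift.
None of the changes alters Q relative to K, so there is no net shift.

no shift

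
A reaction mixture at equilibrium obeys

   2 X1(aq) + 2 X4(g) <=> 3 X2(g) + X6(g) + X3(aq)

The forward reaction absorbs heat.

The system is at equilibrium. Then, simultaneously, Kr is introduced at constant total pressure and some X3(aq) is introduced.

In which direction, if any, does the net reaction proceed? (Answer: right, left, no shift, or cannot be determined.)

Adding inert gas at constant total pressure expands the volume and lowers every reacting partial pressure. With Δn_gas = 4 − 2 = +2, Q moves away from K toward the side with fewer gas moles, so the system shifts toward the side with more gas moles — to the right.
Adding X3 (aq), a product, drives the reaction to the left.
The individual effects push in opposite directions; without quantitative information the net direction cannot be determined.

cannot be determined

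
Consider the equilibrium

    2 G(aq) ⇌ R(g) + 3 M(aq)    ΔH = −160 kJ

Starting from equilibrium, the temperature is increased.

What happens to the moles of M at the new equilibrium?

The forward reaction is exothermic. Raising T favours the endothermic direction — shift to the left.
The net shift is to the left. M is a product, so its amount decreases.

decreases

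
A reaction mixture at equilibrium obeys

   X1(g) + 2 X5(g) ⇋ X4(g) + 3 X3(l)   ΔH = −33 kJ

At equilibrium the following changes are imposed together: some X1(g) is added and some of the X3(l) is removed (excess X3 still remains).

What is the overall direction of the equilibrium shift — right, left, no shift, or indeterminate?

right

Adding X1 (g), a reactant, drives the reaction to the right.
X3 is a pure liquid; its activity is 1 regardless of amount, so Q is unaffected — no shift from this change.
Only the nonzero effect(s) matter; the net shift is to the right.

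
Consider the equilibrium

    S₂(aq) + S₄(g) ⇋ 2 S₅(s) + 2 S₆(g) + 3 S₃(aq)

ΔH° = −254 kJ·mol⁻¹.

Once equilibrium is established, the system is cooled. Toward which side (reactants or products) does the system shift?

The forward reaction is exothermic. Lowering T favours the exothermic direction — shift to the right.

right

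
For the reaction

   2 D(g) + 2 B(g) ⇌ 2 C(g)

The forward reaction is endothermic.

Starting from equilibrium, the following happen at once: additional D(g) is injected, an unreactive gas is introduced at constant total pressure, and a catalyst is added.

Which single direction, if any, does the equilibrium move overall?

Adding D (g), a reactant, drives the reaction to the right.
Adding inert gas at constant total pressure expands the volume and lowers every reacting partial pressure. With Δn_gas = 2 − 4 = -2, Q moves away from K toward the side with fewer gas moles, so the system shifts toward the side with more gas moles — to the left.
A catalyst speeds both forward and reverse rates equally; it changes neither Q nor K — no shift from this change.
The individual effects push in opposite directions; without quantitative information the net direction cannot be determined.

cannot be determined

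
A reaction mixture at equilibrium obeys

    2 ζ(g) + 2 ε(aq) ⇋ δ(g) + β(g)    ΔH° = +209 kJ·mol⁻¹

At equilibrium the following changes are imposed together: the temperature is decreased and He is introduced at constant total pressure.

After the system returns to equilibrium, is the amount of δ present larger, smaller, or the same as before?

The forward reaction is endothermic. Lowering T favours the exothermic direction — shift to the left.
Adding inert gas at constant total pressure expands the volume, scaling every reacting partial pressure by the same factor. Δn_gas = 2 − 2 = 0, so Q is unchanged — no shift.
The net shift is to the left. δ is a product, so its amount decreases.

decreases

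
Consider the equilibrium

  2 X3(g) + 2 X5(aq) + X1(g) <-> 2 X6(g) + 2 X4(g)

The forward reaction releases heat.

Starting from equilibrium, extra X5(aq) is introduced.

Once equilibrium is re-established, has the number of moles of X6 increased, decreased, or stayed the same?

Adding X5 (aq), a reactant, drives the reaction to the right.
The net shift is to the right. X6 is a product, so its amount increases.

increases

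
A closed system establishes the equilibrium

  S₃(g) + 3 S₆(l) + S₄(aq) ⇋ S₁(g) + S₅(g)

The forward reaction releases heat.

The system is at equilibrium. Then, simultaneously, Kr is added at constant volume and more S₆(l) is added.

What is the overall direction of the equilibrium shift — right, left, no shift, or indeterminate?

At constant volume, adding an inert gas leaves every reacting species' partial pressure unchanged, so Q is unchanged — no shift from this change.
S₆ is a pure liquid; its activity is 1 regardless of amount, so Q is unaffected — no shift from this change.
None of the changes alters Q relative to K, so there is no net shift.

no shift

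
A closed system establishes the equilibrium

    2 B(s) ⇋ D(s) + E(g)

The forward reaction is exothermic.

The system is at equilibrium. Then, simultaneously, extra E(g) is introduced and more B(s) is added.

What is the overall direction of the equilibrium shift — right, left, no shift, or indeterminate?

left

Adding E (g), a product, drives the reaction to the left.
B is a pure solid; its activity is 1 regardless of amount, so Q is unaffected — no shift from this change.
Only the nonzero effect(s) matter; the net shift is to the left.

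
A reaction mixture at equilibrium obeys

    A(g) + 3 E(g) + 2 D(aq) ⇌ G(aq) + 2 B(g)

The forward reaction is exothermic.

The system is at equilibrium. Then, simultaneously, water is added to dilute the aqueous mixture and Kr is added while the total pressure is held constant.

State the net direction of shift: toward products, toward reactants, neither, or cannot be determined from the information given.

Dilution lowers every aqueous concentration by the same factor. Δn_aq = 1 − 2 = -1, so the system shifts toward the side with more dissolved moles — to the left.
Adding inert gas at constant total pressure expands the volume and lowers every reacting partial pressure. With Δn_gas = 2 − 4 = -2, Q moves away from K toward the side with fewer gas moles, so the system shifts toward the side with more gas moles — to the left.
All effects act in the same direction — net shift to the left.

left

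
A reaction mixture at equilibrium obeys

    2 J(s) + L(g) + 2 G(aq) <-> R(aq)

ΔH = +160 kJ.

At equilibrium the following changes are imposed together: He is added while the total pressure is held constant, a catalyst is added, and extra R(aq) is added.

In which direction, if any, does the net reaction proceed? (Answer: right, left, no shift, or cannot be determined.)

Adding inert gas at constant total pressure expands the volume and lowers every reacting partial pressure. With Δn_gas = 0 − 1 = -1, Q moves away from K toward the side with fewer gas moles, so the system shifts toward the side with more gas moles — to the left.
A catalyst speeds both forward and reverse rates equally; it changes neither Q nor K — no shift from this change.
Adding R (aq), a product, drives the reaction to the left.
Only the nonzero effect(s) matter; the net shift is to the left.

left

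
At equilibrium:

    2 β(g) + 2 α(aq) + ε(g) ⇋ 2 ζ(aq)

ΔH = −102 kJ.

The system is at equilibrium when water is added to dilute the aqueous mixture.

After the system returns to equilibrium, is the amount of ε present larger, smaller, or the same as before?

Dilution scales every aqueous concentration by the same factor. Δn_aq = 2 − 2 = 0, so Q is unchanged — no shift.
No net shift occurs, so the amount of ε is unchanged.

unchanged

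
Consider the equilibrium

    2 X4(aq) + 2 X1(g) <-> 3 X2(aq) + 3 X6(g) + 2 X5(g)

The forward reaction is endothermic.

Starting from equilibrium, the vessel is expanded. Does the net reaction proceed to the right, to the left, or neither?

Gas moles: reactants 2, products 5 (Δn_gas = +3). Expansion shifts the system toward the side with more moles of gas — to the right.

right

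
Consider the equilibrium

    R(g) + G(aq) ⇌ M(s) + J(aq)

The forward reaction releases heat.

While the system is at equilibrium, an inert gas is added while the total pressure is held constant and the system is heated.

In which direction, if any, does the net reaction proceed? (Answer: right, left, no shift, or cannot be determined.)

Adding inert gas at constant total pressure expands the volume and lowers every reacting partial pressure. With Δn_gas = 0 − 1 = -1, Q moves away from K toward the side with fewer gas moles, so the system shifts toward the side with more gas moles — to the left.
The forward reaction is exothermic. Raising T favours the endothermic direction — shift to the left.
All effects act in the same direction — net shift to the left.

left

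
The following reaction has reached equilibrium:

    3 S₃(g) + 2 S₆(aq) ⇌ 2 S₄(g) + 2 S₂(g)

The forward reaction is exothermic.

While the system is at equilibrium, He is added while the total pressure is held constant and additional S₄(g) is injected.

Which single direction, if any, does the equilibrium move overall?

cannot be determined

Adding inert gas at constant total pressure expands the volume and lowers every reacting partial pressure. With Δn_gas = 4 − 3 = +1, Q moves away from K toward the side with fewer gas moles, so the system shifts toward the side with more gas moles — to the right.
Adding S₄ (g), a product, drives the reaction to the left.
The individual effects push in opposite directions; without quantitative information the net direction cannot be determined.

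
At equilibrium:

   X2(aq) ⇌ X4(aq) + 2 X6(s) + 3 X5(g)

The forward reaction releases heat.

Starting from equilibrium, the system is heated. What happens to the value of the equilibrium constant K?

decreases

K depends on temperature via the van 't Hoff relation. The forward reaction is exothermic, so raising T decreases K.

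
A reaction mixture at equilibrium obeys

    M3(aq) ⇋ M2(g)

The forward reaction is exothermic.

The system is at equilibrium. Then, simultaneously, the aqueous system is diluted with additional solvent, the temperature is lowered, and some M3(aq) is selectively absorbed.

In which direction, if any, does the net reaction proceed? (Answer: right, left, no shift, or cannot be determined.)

Dilution lowers every aqueous concentration by the same factor. Δn_aq = 0 − 1 = -1, so the system shifts toward the side with more dissolved moles — to the left.
The forward reaction is exothermic. Lowering T favours the exothermic direction — shift to the right.
Removing M3 (aq), a reactant, drives the reaction to the left.
The individual effects push in opposite directions; without quantitative information the net direction cannot be determined.

cannot be determined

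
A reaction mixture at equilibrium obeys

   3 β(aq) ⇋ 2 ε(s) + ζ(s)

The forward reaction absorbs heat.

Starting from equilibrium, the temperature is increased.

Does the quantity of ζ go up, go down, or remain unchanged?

increases

The forward reaction is endothermic. Raising T favours the endothermic direction — shift to the right.
The net shift is to the right. ζ is a product, so its amount increases.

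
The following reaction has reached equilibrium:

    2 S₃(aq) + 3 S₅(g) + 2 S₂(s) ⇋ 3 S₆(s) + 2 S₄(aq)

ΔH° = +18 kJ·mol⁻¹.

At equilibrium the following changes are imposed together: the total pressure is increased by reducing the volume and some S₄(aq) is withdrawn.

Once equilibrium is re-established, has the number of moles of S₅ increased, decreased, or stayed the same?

decreases

Gas moles: reactants 3, products 0 (Δn_gas = -3). Compression shifts the system toward the side with fewer moles of gas — to the right.
Removing S₄ (aq), a product, drives the reaction to the right.
The net shift is to the right. S₅ is a reactant, so its amount decreases.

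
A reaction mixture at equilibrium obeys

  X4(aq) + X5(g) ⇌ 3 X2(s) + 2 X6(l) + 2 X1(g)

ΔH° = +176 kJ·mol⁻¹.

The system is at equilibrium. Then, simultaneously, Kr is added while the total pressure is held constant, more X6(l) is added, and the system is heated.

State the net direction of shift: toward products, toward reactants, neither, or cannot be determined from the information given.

right

Adding inert gas at constant total pressure expands the volume and lowers every reacting partial pressure. With Δn_gas = 2 − 1 = +1, Q moves away from K toward the side with fewer gas moles, so the system shifts toward the side with more gas moles — to the right.
X6 is a pure liquid; its activity is 1 regardless of amount, so Q is unaffected — no shift from this change.
The forward reaction is endothermic. Raising T favours the endothermic direction — shift to the right.
Only the nonzero effect(s) matter; the net shift is to the right.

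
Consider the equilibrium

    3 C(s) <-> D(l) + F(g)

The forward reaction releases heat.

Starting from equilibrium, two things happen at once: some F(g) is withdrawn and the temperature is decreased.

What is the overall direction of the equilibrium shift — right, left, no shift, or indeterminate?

right

Removing F (g), a product, drives the reaction to the right.
The forward reaction is exothermic. Lowering T favours the exothermic direction — shift to the right.
All effects act in the same direction — net shift to the right.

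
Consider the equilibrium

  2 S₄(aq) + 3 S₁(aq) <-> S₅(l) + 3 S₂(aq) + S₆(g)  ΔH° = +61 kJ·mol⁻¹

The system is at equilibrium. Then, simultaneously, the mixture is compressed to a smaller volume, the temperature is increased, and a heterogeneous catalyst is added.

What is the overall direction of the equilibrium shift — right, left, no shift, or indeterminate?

cannot be determined

Gas moles: reactants 0, products 1 (Δn_gas = +1). Compression shifts the system toward the side with fewer moles of gas — to the left.
The forward reaction is endothermic. Raising T favours the endothermic direction — shift to the right.
A catalyst speeds both forward and reverse rates equally; it changes neither Q nor K — no shift from this change.
The individual effects push in opposite directions; without quantitative information the net direction cannot be determined.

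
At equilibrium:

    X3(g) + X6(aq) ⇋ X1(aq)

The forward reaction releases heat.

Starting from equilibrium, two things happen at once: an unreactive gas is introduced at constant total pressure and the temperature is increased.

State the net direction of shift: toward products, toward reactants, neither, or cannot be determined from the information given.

left

Adding inert gas at constant total pressure expands the volume and lowers every reacting partial pressure. With Δn_gas = 0 − 1 = -1, Q moves away from K toward the side with fewer gas moles, so the system shifts toward the side with more gas moles — to the left.
The forward reaction is exothermic. Raising T favours the endothermic direction — shift to the left.
All effects act in the same direction — net shift to the left.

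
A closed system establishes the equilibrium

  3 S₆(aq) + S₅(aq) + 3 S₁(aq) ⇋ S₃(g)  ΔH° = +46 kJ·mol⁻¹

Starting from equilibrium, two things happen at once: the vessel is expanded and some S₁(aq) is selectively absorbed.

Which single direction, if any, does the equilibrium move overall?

Gas moles: reactants 0, products 1 (Δn_gas = +1). Expansion shifts the system toward the side with more moles of gas — to the right.
Removing S₁ (aq), a reactant, drives the reaction to the left.
The individual effects push in opposite directions; without quantitative information the net direction cannot be determined.

cannot be determined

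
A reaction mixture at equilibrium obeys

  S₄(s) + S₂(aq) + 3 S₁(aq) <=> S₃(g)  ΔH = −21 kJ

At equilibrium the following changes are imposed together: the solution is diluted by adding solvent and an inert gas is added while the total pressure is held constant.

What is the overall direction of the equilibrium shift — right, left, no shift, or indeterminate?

Dilution lowers every aqueous concentration by the same factor. Δn_aq = 0 − 4 = -4, so the system shifts toward the side with more dissolved moles — to the left.
Adding inert gas at constant total pressure expands the volume and lowers every reacting partial pressure. With Δn_gas = 1 − 0 = +1, Q moves away from K toward the side with fewer gas moles, so the system shifts toward the side with more gas moles — to the right.
The individual effects push in opposite directions; without quantitative information the net direction cannot be determined.

cannot be determined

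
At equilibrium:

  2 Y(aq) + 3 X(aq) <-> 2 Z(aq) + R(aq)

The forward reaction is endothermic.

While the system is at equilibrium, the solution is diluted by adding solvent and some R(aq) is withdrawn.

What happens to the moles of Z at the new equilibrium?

Dilution lowers every aqueous concentration by the same factor. Δn_aq = 3 − 5 = -2, so the system shifts toward the side with more dissolved moles — to the left.
Removing R (aq), a product, drives the reaction to the right.
The two effects oppose each other, so the net shift — and hence the change in Z — cannot be determined from the given information.

cannot be determined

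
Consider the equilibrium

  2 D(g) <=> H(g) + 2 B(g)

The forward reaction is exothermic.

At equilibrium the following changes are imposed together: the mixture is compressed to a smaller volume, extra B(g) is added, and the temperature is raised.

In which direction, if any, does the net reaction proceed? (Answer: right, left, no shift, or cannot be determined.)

Gas moles: reactants 2, products 3 (Δn_gas = +1). Compression shifts the system toward the side with fewer moles of gas — to the left.
Adding B (g), a product, drives the reaction to the left.
The forward reaction is exothermic. Raising T favours the endothermic direction — shift to the left.
All effects act in the same direction — net shift to the left.

left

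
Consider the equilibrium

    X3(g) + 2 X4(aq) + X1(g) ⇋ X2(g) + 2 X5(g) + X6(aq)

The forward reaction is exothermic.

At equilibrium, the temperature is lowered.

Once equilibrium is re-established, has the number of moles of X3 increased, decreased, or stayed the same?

The forward reaction is exothermic. Lowering T favours the exothermic direction — shift to the right.
The net shift is to the right. X3 is a reactant, so its amount decreases.

decreases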